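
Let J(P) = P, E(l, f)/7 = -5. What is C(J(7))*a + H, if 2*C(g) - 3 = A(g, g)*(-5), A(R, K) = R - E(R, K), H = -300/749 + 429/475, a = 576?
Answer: -21209703579/355775 ≈ -59616.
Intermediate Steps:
E(l, f) = -35 (E(l, f) = 7*(-5) = -35)
H = 178821/355775 (H = -300*1/749 + 429*(1/475) = -300/749 + 429/475 = 178821/355775 ≈ 0.50262)
A(R, K) = 35 + R (A(R, K) = R - 1*(-35) = R + 35 = 35 + R)
C(g) = -86 - 5*g/2 (C(g) = 3/2 + ((35 + g)*(-5))/2 = 3/2 + (-175 - 5*g)/2 = 3/2 + (-175/2 - 5*g/2) = -86 - 5*g/2)
C(J(7))*a + H = (-86 - 5/2*7)*576 + 178821/355775 = (-86 - 35/2)*576 + 178821/355775 = -207/2*576 + 178821/355775 = -59616 + 178821/355775 = -21209703579/355775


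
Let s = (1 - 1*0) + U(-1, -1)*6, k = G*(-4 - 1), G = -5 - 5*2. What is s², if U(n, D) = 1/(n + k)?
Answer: 1600/1369 ≈ 1.1687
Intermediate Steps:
G = -15 (G = -5 - 10 = -15)
k = 75 (k = -15*(-4 - 1) = -15*(-5) = 75)
U(n, D) = 1/(75 + n) (U(n, D) = 1/(n + 75) = 1/(75 + n))
s = 40/37 (s = (1 - 1*0) + 6/(75 - 1) = (1 + 0) + 6/74 = 1 + (1/74)*6 = 1 + 3/37 = 40/37 ≈ 1.0811)
s² = (40/37)² = 1600/1369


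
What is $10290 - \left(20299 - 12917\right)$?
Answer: $2908$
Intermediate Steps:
$10290 - \left(20299 - 12917\right) = 10290 - 7382 = 2908$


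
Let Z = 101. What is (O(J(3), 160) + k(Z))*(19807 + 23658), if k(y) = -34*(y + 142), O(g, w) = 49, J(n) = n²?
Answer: -356978045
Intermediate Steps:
k(y) = -4828 - 34*y (k(y) = -34*(142 + y) = -4828 - 34*y)
(O(J(3), 160) + k(Z))*(19807 + 23658) = (49 + (-4828 - 34*101))*(19807 + 23658) = (49 + (-4828 - 3434))*43465 = (49 - 8262)*43465 = -8213*43465 = -356978045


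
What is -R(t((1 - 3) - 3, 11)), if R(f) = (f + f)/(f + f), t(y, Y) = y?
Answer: -1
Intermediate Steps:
R(f) = 1 (R(f) = (2*f)/((2*f)) = (2*f)*(1/(2*f)) = 1)
-R(t((1 - 3) - 3, 11)) = -1*1 = -1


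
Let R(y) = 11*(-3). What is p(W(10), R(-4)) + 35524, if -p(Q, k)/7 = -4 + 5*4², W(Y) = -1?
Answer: 34992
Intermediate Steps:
R(y) = -33
p(Q, k) = -532 (p(Q, k) = -7*(-4 + 5*4²) = -7*(-4 + 5*16) = -7*(-4 + 80) = -7*76 = -532)
p(W(10), R(-4)) + 35524 = -532 + 35524 = 34992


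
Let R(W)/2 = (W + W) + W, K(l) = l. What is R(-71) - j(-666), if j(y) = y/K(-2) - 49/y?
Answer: -505543/666 ≈ -759.07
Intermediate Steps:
R(W) = 6*W (R(W) = 2*((W + W) + W) = 2*(2*W + W) = 2*(3*W) = 6*W)
j(y) = -49/y - y/2 (j(y) = y/(-2) - 49/y = y*(-½) - 49/y = -y/2 - 49/y = -49/y - y/2)
R(-71) - j(-666) = 6*(-71) - (-49/(-666) - ½*(-666)) = -426 - (-49*(-1/666) + 333) = -426 - (49/666 + 333) = -426 - 1*221827/666 = -426 - 221827/666 = -505543/666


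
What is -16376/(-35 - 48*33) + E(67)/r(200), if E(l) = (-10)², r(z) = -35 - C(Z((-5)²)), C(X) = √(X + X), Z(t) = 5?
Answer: 2846068/393417 + 20*√10/243 ≈ 7.4945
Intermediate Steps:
C(X) = √2*√X (C(X) = √(2*X) = √2*√X)
r(z) = -35 - √10 (r(z) = -35 - √2*√5 = -35 - √10)
E(l) = 100
-16376/(-35 - 48*33) + E(67)/r(200) = -16376/(-35 - 48*33) + 100/(-35 - √10) = -16376/(-35 - 1584) + 100/(-35 - √10) = -16376/(-1619) + 100/(-35 - √10) = -16376*(-1/1619) + 100/(-35 - √10) = 16376/1619 + 100/(-35 - √10)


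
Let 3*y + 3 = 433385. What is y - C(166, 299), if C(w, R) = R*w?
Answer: 284480/3 ≈ 94827.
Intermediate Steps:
y = 433382/3 (y = -1 + (⅓)*433385 = -1 + 433385/3 = 433382/3 ≈ 1.4446e+5)
y - C(166, 299) = 433382/3 - 299*166 = 433382/3 - 1*49634 = 433382/3 - 49634 = 284480/3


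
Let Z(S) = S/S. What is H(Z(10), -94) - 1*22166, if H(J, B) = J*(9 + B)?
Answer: -22251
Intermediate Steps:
Z(S) = 1
H(Z(10), -94) - 1*22166 = 1*(9 - 94) - 1*22166 = 1*(-85) - 22166 = -85 - 22166 = -22251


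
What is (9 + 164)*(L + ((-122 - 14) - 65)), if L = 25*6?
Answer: -8823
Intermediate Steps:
L = 150
(9 + 164)*(L + ((-122 - 14) - 65)) = (9 + 164)*(150 + ((-122 - 14) - 65)) = 173*(150 + (-136 - 65)) = 173*(150 - 201) = 173*(-51) = -8823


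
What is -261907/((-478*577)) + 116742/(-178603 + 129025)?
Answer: -3202219801/2278984978 ≈ -1.4051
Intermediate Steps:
-261907/((-478*577)) + 116742/(-178603 + 129025) = -261907/(-275806) + 116742/(-49578) = -261907*(-1/275806) + 116742*(-1/49578) = 261907/275806 - 19457/8263 = -3202219801/2278984978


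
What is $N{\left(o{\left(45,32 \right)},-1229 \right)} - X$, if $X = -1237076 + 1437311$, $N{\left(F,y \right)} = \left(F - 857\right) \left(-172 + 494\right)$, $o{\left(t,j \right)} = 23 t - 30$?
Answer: $-152579$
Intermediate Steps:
$o{\left(t,j \right)} = -30 + 23 t$
$N{\left(F,y \right)} = -275954 + 322 F$ ($N{\left(F,y \right)} = \left(-857 + F\right) 322 = -275954 + 322 F$)
$X = 200235$
$N{\left(o{\left(45,32 \right)},-1229 \right)} - X = \left(-275954 + 322 \left(-30 + 23 \cdot 45\right)\right) - 200235 = \left(-275954 + 322 \left(-30 + 1035\right)\right) - 200235 = \left(-275954 + 322 \cdot 1005\right) - 200235 = \left(-275954 + 323610\right) - 200235 = 47656 - 200235 = -152579$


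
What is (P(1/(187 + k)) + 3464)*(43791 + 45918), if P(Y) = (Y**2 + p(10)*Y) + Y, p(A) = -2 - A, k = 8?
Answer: 3938717183768/12675 ≈ 3.1075e+8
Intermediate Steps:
P(Y) = Y**2 - 11*Y (P(Y) = (Y**2 + (-2 - 1*10)*Y) + Y = (Y**2 + (-2 - 10)*Y) + Y = (Y**2 - 12*Y) + Y = Y**2 - 11*Y)
(P(1/(187 + k)) + 3464)*(43791 + 45918) = ((-11 + 1/(187 + 8))/(187 + 8) + 3464)*(43791 + 45918) = ((-11 + 1/195)/195 + 3464)*89709 = ((1/195)*(-2144/195) + 3464)*89709 = (-2144/38025 + 3464)*89709 = (131716456/38025)*89709 = 3938717183768/12675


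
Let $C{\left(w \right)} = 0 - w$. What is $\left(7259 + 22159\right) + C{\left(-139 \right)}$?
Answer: $29557$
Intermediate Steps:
$C{\left(w \right)} = - w$
$\left(7259 + 22159\right) + C{\left(-139 \right)} = \left(7259 + 22159\right) - -139 = 29418 + 139 = 29557$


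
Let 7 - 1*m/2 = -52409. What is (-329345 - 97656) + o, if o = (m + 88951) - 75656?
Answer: -308874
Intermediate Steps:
m = 104832 (m = 14 - 2*(-52409) = 14 + 104818 = 104832)
o = 118127 (o = (104832 + 88951) - 75656 = 193783 - 75656 = 118127)
(-329345 - 97656) + o = (-329345 - 97656) + 118127 = -427001 + 118127 = -308874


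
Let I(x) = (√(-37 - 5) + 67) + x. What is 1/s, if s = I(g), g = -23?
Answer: 22/989 - I*√42/1978 ≈ 0.022245 - 0.0032764*I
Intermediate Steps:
I(x) = 67 + x + I*√42 (I(x) = (√(-42) + 67) + x = (I*√42 + 67) + x = (67 + I*√42) + x = 67 + x + I*√42)
s = 44 + I*√42 (s = 67 - 23 + I*√42 = 44 + I*√42 ≈ 44.0 + 6.4807*I)
1/s = 1/(44 + I*√42)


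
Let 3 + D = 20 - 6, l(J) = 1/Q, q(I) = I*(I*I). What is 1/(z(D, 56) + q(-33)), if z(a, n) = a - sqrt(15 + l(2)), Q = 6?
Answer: -215556/7744064765 + sqrt(546)/7744064765 ≈ -2.7832e-5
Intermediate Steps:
q(I) = I**3 (q(I) = I*I**2 = I**3)
l(J) = 1/6
D = 11 (D = -3 + (20 - 6) = -3 + 14 = 11)
z(a, n) = a - sqrt(546)/6 (z(a, n) = a - sqrt(15 + 1/6) = a - sqrt(91/6) = a - sqrt(546)/6)
1/(z(D, 56) + q(-33)) = 1/((11 - sqrt(546)/6) + (-33)**3) = 1/((11 - sqrt(546)/6) - 35937) = 1/(-35926 - sqrt(546)/6)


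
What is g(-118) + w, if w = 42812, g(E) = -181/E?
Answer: 5051997/118 ≈ 42814.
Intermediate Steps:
g(-118) + w = -181/(-118) + 42812 = -181*(-1/118) + 42812 = 181/118 + 42812 = 5051997/118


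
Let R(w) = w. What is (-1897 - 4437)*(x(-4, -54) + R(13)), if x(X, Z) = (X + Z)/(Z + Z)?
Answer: -2315077/27 ≈ -85744.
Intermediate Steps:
x(X, Z) = (X + Z)/(2*Z) (x(X, Z) = (X + Z)/((2*Z)) = (X + Z)*(1/(2*Z)) = (X + Z)/(2*Z))
(-1897 - 4437)*(x(-4, -54) + R(13)) = (-1897 - 4437)*((1/2)*(-4 - 54)/(-54) + 13) = -6334*((1/2)*(-1/54)*(-58) + 13) = -6334*(29/54 + 13) = -6334*731/54 = -2315077/27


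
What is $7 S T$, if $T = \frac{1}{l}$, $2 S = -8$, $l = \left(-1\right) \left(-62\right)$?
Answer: $- \frac{14}{31} \approx -0.45161$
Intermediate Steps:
$l = 62$
$S = -4$ ($S = \frac{1}{2} \left(-8\right) = -4$)
$T = \frac{1}{62} \approx 0.016129$
$7 S T = 7 \left(-4\right) \frac{1}{62} = \left(-28\right) \frac{1}{62} = - \frac{14}{31}$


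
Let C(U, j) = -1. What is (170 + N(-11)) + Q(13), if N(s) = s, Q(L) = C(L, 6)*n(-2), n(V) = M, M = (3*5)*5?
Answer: 84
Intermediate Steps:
M = 75 (M = 15*5 = 75)
n(V) = 75
Q(L) = -75 (Q(L) = -1*75 = -75)
(170 + N(-11)) + Q(13) = (170 - 11) - 75 = 159 - 75 = 84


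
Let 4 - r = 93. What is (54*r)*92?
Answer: -442152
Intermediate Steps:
r = -89 (r = 4 - 1*93 = 4 - 93 = -89)
(54*r)*92 = (54*(-89))*92 = -4806*92 = -442152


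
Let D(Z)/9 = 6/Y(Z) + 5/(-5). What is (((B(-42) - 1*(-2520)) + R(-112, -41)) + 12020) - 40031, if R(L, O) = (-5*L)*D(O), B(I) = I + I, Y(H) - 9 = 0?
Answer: -27255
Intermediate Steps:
Y(H) = 9 (Y(H) = 9 + 0 = 9)
D(Z) = -3 (D(Z) = 9*(6/9 + 5/(-5)) = 9*(6*(1/9) + 5*(-1/5)) = 9*(2/3 - 1) = 9*(-1/3) = -3)
B(I) = 2*I
R(L, O) = 15*L (R(L, O) = -5*L*(-3) = 15*L)
(((B(-42) - 1*(-2520)) + R(-112, -41)) + 12020) - 40031 = (((2*(-42) - 1*(-2520)) + 15*(-112)) + 12020) - 40031 = (((-84 + 2520) - 1680) + 12020) - 40031 = ((2436 - 1680) + 12020) - 40031 = (756 + 12020) - 40031 = 12776 - 40031 = -27255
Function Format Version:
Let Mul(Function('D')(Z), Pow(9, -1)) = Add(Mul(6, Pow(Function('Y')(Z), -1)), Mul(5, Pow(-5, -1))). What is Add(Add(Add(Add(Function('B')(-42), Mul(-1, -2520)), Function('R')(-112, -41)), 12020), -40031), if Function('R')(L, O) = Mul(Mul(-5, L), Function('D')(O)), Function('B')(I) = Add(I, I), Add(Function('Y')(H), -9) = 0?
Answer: -27255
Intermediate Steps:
Function('Y')(H) = 9 (Function('Y')(H) = Add(9, 0) = 9)
Function('D')(Z) = -3 (Function('D')(Z) = Mul(9, Add(Mul(6, Pow(9, -1)), Mul(5, Pow(-5, -1)))) = Mul(9, Add(Mul(6, Rational(1, 9)), Mul(5, Rational(-1, 5)))) = Mul(9, Add(Rational(2, 3), -1)) = Mul(9, Rational(-1, 3)) = -3)
Function('B')(I) = Mul(2, I)
Function('R')(L, O) = Mul(15, L) (Function('R')(L, O) = Mul(Mul(-5, L), -3) = Mul(15, L))
Add(Add(Add(Add(Function('B')(-42), Mul(-1, -2520)), Function('R')(-112, -41)), 12020), -40031) = Add(Add(Add(Add(Mul(2, -42), Mul(-1, -2520)), Mul(15, -112)), 12020), -40031) = Add(Add(Add(Add(-84, 2520), -1680), 12020), -40031) = Add(Add(Add(2436, -1680), 12020), -40031) = Add(Add(756, 12020), -40031) = Add(12776, -40031) = -27255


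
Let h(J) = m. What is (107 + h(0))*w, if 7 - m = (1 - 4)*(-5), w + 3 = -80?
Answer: -8217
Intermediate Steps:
w = -83 (w = -3 - 80 = -83)
m = -8 (m = 7 - (1 - 4)*(-5) = 7 - (-3)*(-5) = 7 - 1*15 = 7 - 15 = -8)
h(J) = -8
(107 + h(0))*w = (107 - 8)*(-83) = 99*(-83) = -8217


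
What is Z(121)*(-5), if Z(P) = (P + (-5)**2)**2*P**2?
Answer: -1560437780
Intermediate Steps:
Z(P) = P**2*(25 + P)**2 (Z(P) = (P + 25)**2*P**2 = (25 + P)**2*P**2 = P**2*(25 + P)**2)
Z(121)*(-5) = (121**2*(25 + 121)**2)*(-5) = (14641*146**2)*(-5) = (14641*21316)*(-5) = 312087556*(-5) = -1560437780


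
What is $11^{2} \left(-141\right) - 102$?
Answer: $-17163$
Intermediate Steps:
$11^{2} \left(-141\right) - 102 = 121 \left(-141\right) - 102 = -17061 - 102 = -17163$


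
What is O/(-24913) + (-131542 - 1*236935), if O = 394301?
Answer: -9180261802/24913 ≈ -3.6849e+5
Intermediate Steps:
O/(-24913) + (-131542 - 1*236935) = 394301/(-24913) + (-131542 - 1*236935) = 394301*(-1/24913) + (-131542 - 236935) = -394301/24913 - 368477 = -9180261802/24913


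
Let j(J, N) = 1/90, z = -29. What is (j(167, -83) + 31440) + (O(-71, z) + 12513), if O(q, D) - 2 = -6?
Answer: 3955411/90 ≈ 43949.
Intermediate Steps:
O(q, D) = -4 (O(q, D) = 2 - 6 = -4)
j(J, N) = 1/90
(j(167, -83) + 31440) + (O(-71, z) + 12513) = (1/90 + 31440) + (-4 + 12513) = 2829601/90 + 12509 = 3955411/90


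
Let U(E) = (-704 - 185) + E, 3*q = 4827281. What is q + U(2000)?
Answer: 4830614/3 ≈ 1.6102e+6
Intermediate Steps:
q = 4827281/3 (q = (⅓)*4827281 = 4827281/3 ≈ 1.6091e+6)
U(E) = -889 + E
q + U(2000) = 4827281/3 + (-889 + 2000) = 4827281/3 + 1111 = 4830614/3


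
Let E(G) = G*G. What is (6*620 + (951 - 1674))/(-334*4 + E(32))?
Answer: -999/104 ≈ -9.6058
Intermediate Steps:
E(G) = G**2
(6*620 + (951 - 1674))/(-334*4 + E(32)) = (6*620 + (951 - 1674))/(-334*4 + 32**2) = (3720 - 723)/(-1336 + 1024) = 2997/(-312) = 2997*(-1/312) = -999/104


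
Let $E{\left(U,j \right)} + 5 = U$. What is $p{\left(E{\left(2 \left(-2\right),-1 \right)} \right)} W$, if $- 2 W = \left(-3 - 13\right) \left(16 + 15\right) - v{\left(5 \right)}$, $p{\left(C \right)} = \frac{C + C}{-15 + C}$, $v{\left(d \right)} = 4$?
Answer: $\frac{375}{2} \approx 187.5$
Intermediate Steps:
$E{\left(U,j \right)} = -5 + U$
$p{\left(C \right)} = \frac{2 C}{-15 + C}$
$W = 250$ ($W = - \frac{\left(-3 - 13\right) \left(16 + 15\right) - 4}{2} = - \frac{\left(-16\right) 31 - 4}{2} = - \frac{-496 - 4}{2} = \left(- \frac{1}{2}\right) \left(-500\right) = 250$)
$p{\left(E{\left(2 \left(-2\right),-1 \right)} \right)} W = \frac{2 \left(-5 + 2 \left(-2\right)\right)}{-15 + \left(-5 + 2 \left(-2\right)\right)} 250 = \frac{2 \left(-5 - 4\right)}{-15 - 9} \cdot 250 = 2 \left(-9\right) \frac{1}{-15 - 9} \cdot 250 = 2 \left(-9\right) \frac{1}{-24} \cdot 250 = 2 \left(-9\right) \left(- \frac{1}{24}\right) 250 = \frac{3}{4} \cdot 250 = \frac{375}{2}$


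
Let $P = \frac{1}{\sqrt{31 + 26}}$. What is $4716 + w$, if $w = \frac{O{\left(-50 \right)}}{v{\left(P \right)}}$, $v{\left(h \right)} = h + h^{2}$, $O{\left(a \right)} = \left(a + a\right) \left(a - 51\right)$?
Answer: $- \frac{77901}{14} + \frac{143925 \sqrt{57}}{14} \approx 72051.0$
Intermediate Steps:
$O{\left(a \right)} = 2 a \left(-51 + a\right)$
$P = \frac{\sqrt{57}}{57}$ ($P = \frac{1}{\sqrt{57}} = \frac{\sqrt{57}}{57} \approx 0.13245$)
$w = \frac{10100 \sqrt{57}}{1 + \frac{\sqrt{57}}{57}}$ ($w = \frac{2 \left(-50\right) \left(-51 - 50\right)}{\frac{\sqrt{57}}{57} \left(1 + \frac{\sqrt{57}}{57}\right)} = \frac{2 \left(-50\right) \left(-101\right)}{\frac{1}{57} \sqrt{57} \left(1 + \frac{\sqrt{57}}{57}\right)} = 10100 \frac{\sqrt{57}}{1 + \frac{\sqrt{57}}{57}} = \frac{10100 \sqrt{57}}{1 + \frac{\sqrt{57}}{57}} \approx 67335.0$)
$4716 + w = 4716 - \left(\frac{143925}{14} - \frac{143925 \sqrt{57}}{14}\right) = - \frac{77901}{14} + \frac{143925 \sqrt{57}}{14}$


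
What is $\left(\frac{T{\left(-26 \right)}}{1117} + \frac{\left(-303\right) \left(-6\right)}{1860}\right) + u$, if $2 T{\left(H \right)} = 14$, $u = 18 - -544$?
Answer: $\frac{194944361}{346270} \approx 562.98$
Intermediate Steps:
$u = 562$ ($u = 18 + 544 = 562$)
$T{\left(H \right)} = 7$ ($T{\left(H \right)} = \frac{1}{2} \cdot 14 = 7$)
$\left(\frac{T{\left(-26 \right)}}{1117} + \frac{\left(-303\right) \left(-6\right)}{1860}\right) + u = \left(\frac{7}{1117} + \frac{\left(-303\right) \left(-6\right)}{1860}\right) + 562 = \left(7 \cdot \frac{1}{1117} + 1818 \cdot \frac{1}{1860}\right) + 562 = \left(\frac{7}{1117} + \frac{303}{310}\right) + 562 = \frac{340621}{346270} + 562 = \frac{194944361}{346270}$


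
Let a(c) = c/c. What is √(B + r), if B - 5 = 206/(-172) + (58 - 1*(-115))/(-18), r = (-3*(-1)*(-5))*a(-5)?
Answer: I*√346279/129 ≈ 4.5617*I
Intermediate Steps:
a(c) = 1
r = -15 (r = (-3*(-1)*(-5))*1 = (3*(-5))*1 = -15*1 = -15)
B = -2248/387 (B = 5 + (206/(-172) + (58 - 1*(-115))/(-18)) = 5 + (206*(-1/172) + (58 + 115)*(-1/18)) = 5 + (-103/86 + 173*(-1/18)) = 5 + (-103/86 - 173/18) = 5 - 4183/387 = -2248/387 ≈ -5.8088)
√(B + r) = √(-2248/387 - 15) = √(-8053/387) = I*√346279/129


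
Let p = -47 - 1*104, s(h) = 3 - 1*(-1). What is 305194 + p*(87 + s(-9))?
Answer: 291453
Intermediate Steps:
s(h) = 4 (s(h) = 3 + 1 = 4)
p = -151 (p = -47 - 104 = -151)
305194 + p*(87 + s(-9)) = 305194 - 151*(87 + 4) = 305194 - 151*91 = 305194 - 13741 = 291453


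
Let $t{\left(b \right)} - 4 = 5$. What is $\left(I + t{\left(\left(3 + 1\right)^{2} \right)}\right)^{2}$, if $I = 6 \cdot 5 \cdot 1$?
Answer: $1521$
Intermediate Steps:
$I = 30$ ($I = 30 \cdot 1 = 30$)
$t{\left(b \right)} = 9$ ($t{\left(b \right)} = 4 + 5 = 9$)
$\left(I + t{\left(\left(3 + 1\right)^{2} \right)}\right)^{2} = \left(30 + 9\right)^{2} = 39^{2} = 1521$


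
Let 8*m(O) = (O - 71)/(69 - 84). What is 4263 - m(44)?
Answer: 170511/40 ≈ 4262.8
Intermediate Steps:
m(O) = 71/120 - O/120 (m(O) = ((O - 71)/(69 - 84))/8 = ((-71 + O)/(-15))/8 = ((-71 + O)*(-1/15))/8 = (71/15 - O/15)/8 = 71/120 - O/120)
4263 - m(44) = 4263 - (71/120 - 1/120*44) = 4263 - (71/120 - 11/30) = 4263 - 1*9/40 = 4263 - 9/40 = 170511/40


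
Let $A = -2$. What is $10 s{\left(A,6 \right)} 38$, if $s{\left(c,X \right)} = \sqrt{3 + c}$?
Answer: $380$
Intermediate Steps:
$10 s{\left(A,6 \right)} 38 = 10 \sqrt{3 - 2} \cdot 38 = 10 \sqrt{1} \cdot 38 = 10 \cdot 1 \cdot 38 = 10 \cdot 38 = 380$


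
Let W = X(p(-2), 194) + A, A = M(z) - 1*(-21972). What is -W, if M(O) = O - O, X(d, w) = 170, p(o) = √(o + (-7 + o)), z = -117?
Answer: -22142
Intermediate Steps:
p(o) = √(-7 + 2*o)
M(O) = 0
A = 21972 (A = 0 - 1*(-21972) = 0 + 21972 = 21972)
W = 22142 (W = 170 + 21972 = 22142)
-W = -1*22142 = -22142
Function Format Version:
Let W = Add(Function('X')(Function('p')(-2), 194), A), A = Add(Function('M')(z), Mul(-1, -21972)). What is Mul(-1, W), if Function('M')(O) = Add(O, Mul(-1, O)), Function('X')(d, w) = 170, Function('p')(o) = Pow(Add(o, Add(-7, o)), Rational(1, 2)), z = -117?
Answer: -22142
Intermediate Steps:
Function('p')(o) = Pow(Add(-7, Mul(2, o)), Rational(1, 2))
Function('M')(O) = 0
A = 21972 (A = Add(0, Mul(-1, -21972)) = Add(0, 21972) = 21972)
W = 22142 (W = Add(170, 21972) = 22142)
Mul(-1, W) = Mul(-1, 22142) = -22142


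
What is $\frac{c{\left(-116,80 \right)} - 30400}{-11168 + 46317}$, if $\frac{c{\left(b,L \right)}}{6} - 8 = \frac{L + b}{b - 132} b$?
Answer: $- \frac{944044}{1089619} \approx -0.8664$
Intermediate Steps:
$c{\left(b,L \right)} = 48 + \frac{6 b \left(L + b\right)}{-132 + b}$ ($c{\left(b,L \right)} = 48 + 6 \frac{L + b}{b - 132} b = 48 + 6 \frac{L + b}{-132 + b} b = 48 + 6 \frac{b \left(L + b\right)}{-132 + b} = 48 + \frac{6 b \left(L + b\right)}{-132 + b}$)
$\frac{c{\left(-116,80 \right)} - 30400}{-11168 + 46317} = \frac{\frac{6 \left(-1056 + \left(-116\right)^{2} + 8 \left(-116\right) + 80 \left(-116\right)\right)}{-132 - 116} - 30400}{-11168 + 46317} = \frac{\frac{6 \left(-1056 + 13456 - 928 - 9280\right)}{-248} - 30400}{35149} = \left(6 \left(- \frac{1}{248}\right) 2192 - 30400\right) \frac{1}{35149} = \left(- \frac{1644}{31} - 30400\right) \frac{1}{35149} = \left(- \frac{944044}{31}\right) \frac{1}{35149} = - \frac{944044}{1089619}$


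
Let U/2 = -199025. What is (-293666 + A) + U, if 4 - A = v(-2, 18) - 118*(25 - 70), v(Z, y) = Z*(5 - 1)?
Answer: -697014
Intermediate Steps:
U = -398050 (U = 2*(-199025) = -398050)
v(Z, y) = 4*Z (v(Z, y) = Z*4 = 4*Z)
A = -5298 (A = 4 - (4*(-2) - 118*(25 - 70)) = 4 - (-8 - 118*(-45)) = 4 - (-8 + 5310) = 4 - 1*5302 = 4 - 5302 = -5298)
(-293666 + A) + U = (-293666 - 5298) - 398050 = -298964 - 398050 = -697014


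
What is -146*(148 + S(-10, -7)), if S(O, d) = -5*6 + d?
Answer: -16206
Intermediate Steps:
S(O, d) = -30 + d
-146*(148 + S(-10, -7)) = -146*(148 + (-30 - 7)) = -146*(148 - 37) = -146*111 = -16206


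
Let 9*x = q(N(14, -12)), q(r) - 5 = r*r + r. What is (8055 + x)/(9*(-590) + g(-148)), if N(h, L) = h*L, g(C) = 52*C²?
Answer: 50278/5101641 ≈ 0.0098553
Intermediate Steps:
N(h, L) = L*h
q(r) = 5 + r + r² (q(r) = 5 + (r*r + r) = 5 + (r² + r) = 5 + (r + r²) = 5 + r + r²)
x = 28061/9 (x = (5 - 12*14 + (-12*14)²)/9 = (5 - 168 + (-168)²)/9 = (5 - 168 + 28224)/9 = (⅑)*28061 = 28061/9 ≈ 3117.9)
(8055 + x)/(9*(-590) + g(-148)) = (8055 + 28061/9)/(9*(-590) + 52*(-148)²) = 100556/(9*(-5310 + 52*21904)) = 100556/(9*(-5310 + 1139008)) = (100556/9)/1133698 = (100556/9)*(1/1133698) = 50278/5101641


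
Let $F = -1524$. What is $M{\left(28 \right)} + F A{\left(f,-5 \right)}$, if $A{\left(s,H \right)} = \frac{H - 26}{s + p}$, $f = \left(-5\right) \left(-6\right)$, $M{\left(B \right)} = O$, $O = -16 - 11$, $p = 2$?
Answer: $\frac{11595}{8} \approx 1449.4$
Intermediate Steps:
$O = -27$ ($O = -16 - 11 = -27$)
$M{\left(B \right)} = -27$
$f = 30$
$A{\left(s,H \right)} = \frac{-26 + H}{2 + s}$ ($A{\left(s,H \right)} = \frac{H - 26}{s + 2} = \frac{-26 + H}{2 + s}$)
$M{\left(28 \right)} + F A{\left(f,-5 \right)} = -27 - 1524 \frac{-26 - 5}{2 + 30} = -27 - 1524 \cdot \frac{1}{32} \left(-31\right) = -27 - - \frac{11811}{8} = -27 + \frac{11811}{8} = \frac{11595}{8}$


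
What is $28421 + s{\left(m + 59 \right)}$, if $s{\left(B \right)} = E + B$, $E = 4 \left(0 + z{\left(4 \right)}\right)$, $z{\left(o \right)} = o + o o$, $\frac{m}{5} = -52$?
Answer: $28300$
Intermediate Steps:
$m = -260$ ($m = 5 \left(-52\right) = -260$)
$z{\left(o \right)} = o + o^{2}$
$E = 80$ ($E = 4 \left(0 + 4 \left(1 + 4\right)\right) = 4 \left(0 + 4 \cdot 5\right) = 4 \left(0 + 20\right) = 4 \cdot 20 = 80$)
$s{\left(B \right)} = 80 + B$
$28421 + s{\left(m + 59 \right)} = 28421 + \left(80 + \left(-260 + 59\right)\right) = 28421 + \left(80 - 201\right) = 28421 - 121 = 28300$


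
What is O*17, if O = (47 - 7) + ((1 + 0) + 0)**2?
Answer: 697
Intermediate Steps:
O = 41 (O = 40 + (1 + 0)**2 = 40 + 1**2 = 40 + 1 = 41)
O*17 = 41*17 = 697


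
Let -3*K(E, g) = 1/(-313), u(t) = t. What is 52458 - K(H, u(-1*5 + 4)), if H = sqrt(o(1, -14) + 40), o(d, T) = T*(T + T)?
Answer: 49258061/939 ≈ 52458.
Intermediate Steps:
o(d, T) = 2*T**2 (o(d, T) = T*(2*T) = 2*T**2)
H = 12*sqrt(3) (H = sqrt(2*(-14)**2 + 40) = sqrt(2*196 + 40) = sqrt(392 + 40) = sqrt(432) = 12*sqrt(3) ≈ 20.785)
K(E, g) = 1/939 (K(E, g) = -1/3/(-313) = -1/3*(-1/313) = 1/939)
52458 - K(H, u(-1*5 + 4)) = 52458 - 1*1/939 = 52458 - 1/939 = 49258061/939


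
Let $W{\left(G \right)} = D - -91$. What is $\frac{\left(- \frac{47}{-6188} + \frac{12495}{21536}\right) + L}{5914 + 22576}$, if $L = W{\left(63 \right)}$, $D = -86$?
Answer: $\frac{186163773}{949178310080} \approx 0.00019613$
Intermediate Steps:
$W{\left(G \right)} = 5$ ($W{\left(G \right)} = -86 - -91 = -86 + 91 = 5$)
$L = 5$
$\frac{\left(- \frac{47}{-6188} + \frac{12495}{21536}\right) + L}{5914 + 22576} = \frac{\left(- \frac{47}{-6188} + \frac{12495}{21536}\right) + 5}{5914 + 22576} = \frac{\left(\left(-47\right) \left(- \frac{1}{6188}\right) + 12495 \cdot \frac{1}{21536}\right) + 5}{28490} = \left(\left(\frac{47}{6188} + \frac{12495}{21536}\right) + 5\right) \frac{1}{28490} = \left(\frac{19582813}{33316192} + 5\right) \frac{1}{28490} = \frac{186163773}{33316192} \cdot \frac{1}{28490} = \frac{186163773}{949178310080}$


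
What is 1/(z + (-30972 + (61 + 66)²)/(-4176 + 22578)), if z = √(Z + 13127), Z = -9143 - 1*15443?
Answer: -273140886/3880622782885 - 338633604*I*√11459/3880622782885 ≈ -7.0386e-5 - 0.0093412*I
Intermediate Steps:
Z = -24586 (Z = -9143 - 15443 = -24586)
z = I*√11459 (z = √(-24586 + 13127) = √(-11459) = I*√11459 ≈ 107.05*I)
1/(z + (-30972 + (61 + 66)²)/(-4176 + 22578)) = 1/(I*√11459 + (-30972 + (61 + 66)²)/(-4176 + 22578)) = 1/(I*√11459 + (-30972 + 127²)/18402) = 1/(I*√11459 + (-30972 + 16129)*(1/18402)) = 1/(I*√11459 - 14843*1/18402) = 1/(I*√11459 - 14843/18402) = 1/(-14843/18402 + I*√11459)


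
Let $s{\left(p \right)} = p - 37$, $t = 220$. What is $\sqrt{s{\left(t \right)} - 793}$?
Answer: $i \sqrt{610} \approx 24.698 i$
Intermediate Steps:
$s{\left(p \right)} = -37 + p$
$\sqrt{s{\left(t \right)} - 793} = \sqrt{\left(-37 + 220\right) - 793} = \sqrt{183 - 793} = \sqrt{-610} = i \sqrt{610}$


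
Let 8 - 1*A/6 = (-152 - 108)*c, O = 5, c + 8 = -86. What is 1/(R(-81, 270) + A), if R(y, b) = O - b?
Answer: -1/146857 ≈ -6.8093e-6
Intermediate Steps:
c = -94 (c = -8 - 86 = -94)
A = -146592 (A = 48 - 6*(-152 - 108)*(-94) = 48 - (-1560)*(-94) = 48 - 6*24440 = 48 - 146640 = -146592)
R(y, b) = 5 - b
1/(R(-81, 270) + A) = 1/((5 - 1*270) - 146592) = 1/((5 - 270) - 146592) = 1/(-265 - 146592) = 1/(-146857) = -1/146857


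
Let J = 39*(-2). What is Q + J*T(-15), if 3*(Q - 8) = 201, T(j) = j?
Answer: 1245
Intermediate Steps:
J = -78
Q = 75 (Q = 8 + (⅓)*201 = 8 + 67 = 75)
Q + J*T(-15) = 75 - 78*(-15) = 75 + 1170 = 1245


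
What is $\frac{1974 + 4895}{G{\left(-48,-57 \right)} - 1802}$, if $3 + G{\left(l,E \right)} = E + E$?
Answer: $- \frac{6869}{1919} \approx -3.5795$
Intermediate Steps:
$G{\left(l,E \right)} = -3 + 2 E$ ($G{\left(l,E \right)} = -3 + \left(E + E\right) = -3 + 2 E$)
$\frac{1974 + 4895}{G{\left(-48,-57 \right)} - 1802} = \frac{1974 + 4895}{\left(-3 + 2 \left(-57\right)\right) - 1802} = \frac{6869}{\left(-3 - 114\right) - 1802} = \frac{6869}{-117 - 1802} = \frac{6869}{-1919} = 6869 \left(- \frac{1}{1919}\right) = - \frac{6869}{1919}$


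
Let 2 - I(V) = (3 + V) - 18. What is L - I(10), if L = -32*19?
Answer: -615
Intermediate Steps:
I(V) = 17 - V (I(V) = 2 - ((3 + V) - 18) = 2 - (-15 + V) = 2 + (15 - V) = 17 - V)
L = -608
L - I(10) = -608 - (17 - 1*10) = -608 - (17 - 10) = -608 - 1*7 = -608 - 7 = -615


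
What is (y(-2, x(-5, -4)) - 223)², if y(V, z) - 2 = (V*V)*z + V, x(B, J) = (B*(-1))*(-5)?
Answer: 104329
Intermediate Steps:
x(B, J) = 5*B (x(B, J) = -B*(-5) = 5*B)
y(V, z) = 2 + V + z*V² (y(V, z) = 2 + ((V*V)*z + V) = 2 + (V²*z + V) = 2 + (z*V² + V) = 2 + (V + z*V²) = 2 + V + z*V²)
(y(-2, x(-5, -4)) - 223)² = ((2 - 2 + (5*(-5))*(-2)²) - 223)² = ((2 - 2 - 25*4) - 223)² = ((2 - 2 - 100) - 223)² = (-100 - 223)² = (-323)² = 104329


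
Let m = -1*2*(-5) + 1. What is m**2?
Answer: 121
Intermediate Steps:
m = 11 (m = -2*(-5) + 1 = 10 + 1 = 11)
m**2 = 11**2 = 121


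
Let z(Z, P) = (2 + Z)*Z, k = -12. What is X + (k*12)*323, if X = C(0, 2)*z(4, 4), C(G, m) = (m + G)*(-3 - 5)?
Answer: -46896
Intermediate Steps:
z(Z, P) = Z*(2 + Z)
C(G, m) = -8*G - 8*m (C(G, m) = (G + m)*(-8) = -8*G - 8*m)
X = -384 (X = (-8*0 - 8*2)*(4*(2 + 4)) = (0 - 16)*(4*6) = -16*24 = -384)
X + (k*12)*323 = -384 - 12*12*323 = -384 - 144*323 = -384 - 46512 = -46896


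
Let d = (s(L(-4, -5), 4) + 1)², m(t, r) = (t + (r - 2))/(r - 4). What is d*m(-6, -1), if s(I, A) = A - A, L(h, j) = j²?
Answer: 9/5 ≈ 1.8000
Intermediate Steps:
m(t, r) = (-2 + r + t)/(-4 + r) (m(t, r) = (t + (-2 + r))/(-4 + r) = (-2 + r + t)/(-4 + r))
s(I, A) = 0
d = 1 (d = (0 + 1)² = 1² = 1)
d*m(-6, -1) = 1*((-2 - 1 - 6)/(-4 - 1)) = 1*(-9/(-5)) = 1*(-⅕*(-9)) = 1*(9/5) = 9/5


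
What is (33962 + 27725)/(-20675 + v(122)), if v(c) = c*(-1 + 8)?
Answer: -61687/19821 ≈ -3.1122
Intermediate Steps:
v(c) = 7*c (v(c) = c*7 = 7*c)
(33962 + 27725)/(-20675 + v(122)) = (33962 + 27725)/(-20675 + 7*122) = 61687/(-20675 + 854) = 61687/(-19821) = 61687*(-1/19821) = -61687/19821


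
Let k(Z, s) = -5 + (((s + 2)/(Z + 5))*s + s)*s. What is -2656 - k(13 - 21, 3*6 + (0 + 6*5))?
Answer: 33445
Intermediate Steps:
k(Z, s) = -5 + s*(s + s*(2 + s)/(5 + Z)) (k(Z, s) = -5 + (((2 + s)/(5 + Z))*s + s)*s = -5 + (s*(2 + s)/(5 + Z) + s)*s = -5 + (s + s*(2 + s)/(5 + Z))*s = -5 + s*(s + s*(2 + s)/(5 + Z)))
-2656 - k(13 - 21, 3*6 + (0 + 6*5)) = -2656 - (-25 + (3*6 + (0 + 6*5))**3 - 5*(13 - 21) + 7*(3*6 + (0 + 6*5))**2 + (13 - 21)*(3*6 + (0 + 6*5))**2)/(5 + (13 - 21)) = -2656 - (-25 + (18 + (0 + 30))**3 - 5*(-8) + 7*(18 + (0 + 30))**2 - 8*(18 + (0 + 30))**2)/(5 - 8) = -2656 - (-25 + (18 + 30)**3 + 40 + 7*(18 + 30)**2 - 8*(18 + 30)**2)/(-3) = -2656 - (-1)*(-25 + 48**3 + 40 + 7*48**2 - 8*48**2)/3 = -2656 - (-1)*(-25 + 110592 + 40 + 7*2304 - 8*2304)/3 = -2656 - (-1)*(-25 + 110592 + 40 + 16128 - 18432)/3 = -2656 - (-1)*108303/3 = -2656 - 1*(-36101) = -2656 + 36101 = 33445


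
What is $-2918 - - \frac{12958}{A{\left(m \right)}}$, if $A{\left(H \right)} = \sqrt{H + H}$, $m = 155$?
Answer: $-2918 + \frac{209 \sqrt{310}}{5} \approx -2182.0$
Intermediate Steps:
$A{\left(H \right)} = \sqrt{2} \sqrt{H}$ ($A{\left(H \right)} = \sqrt{2 H} = \sqrt{2} \sqrt{H}$)
$-2918 - - \frac{12958}{A{\left(m \right)}} = -2918 - - \frac{12958}{\sqrt{2} \sqrt{155}} = -2918 - - \frac{12958}{\sqrt{310}} = -2918 - - 12958 \frac{\sqrt{310}}{310} = -2918 - - \frac{209 \sqrt{310}}{5} = -2918 + \frac{209 \sqrt{310}}{5}$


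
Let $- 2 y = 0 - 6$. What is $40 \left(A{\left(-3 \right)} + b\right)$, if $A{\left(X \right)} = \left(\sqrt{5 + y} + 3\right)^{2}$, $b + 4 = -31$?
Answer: $-720 + 480 \sqrt{2} \approx -41.177$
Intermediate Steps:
$b = -35$ ($b = -4 - 31 = -35$)
$y = 3$ ($y = - \frac{0 - 6}{2} = \left(- \frac{1}{2}\right) \left(-6\right) = 3$)
$A{\left(X \right)} = \left(3 + 2 \sqrt{2}\right)^{2}$ ($A{\left(X \right)} = \left(\sqrt{5 + 3} + 3\right)^{2} = \left(\sqrt{8} + 3\right)^{2} = \left(2 \sqrt{2} + 3\right)^{2} = \left(3 + 2 \sqrt{2}\right)^{2}$)
$40 \left(A{\left(-3 \right)} + b\right) = 40 \left(\left(17 + 12 \sqrt{2}\right) - 35\right) = 40 \left(-18 + 12 \sqrt{2}\right) = -720 + 480 \sqrt{2}$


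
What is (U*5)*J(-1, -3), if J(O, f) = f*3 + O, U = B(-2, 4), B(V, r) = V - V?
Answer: 0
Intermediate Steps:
B(V, r) = 0
U = 0
J(O, f) = O + 3*f (J(O, f) = 3*f + O = O + 3*f)
(U*5)*J(-1, -3) = (0*5)*(-1 + 3*(-3)) = 0*(-1 - 9) = 0*(-10) = 0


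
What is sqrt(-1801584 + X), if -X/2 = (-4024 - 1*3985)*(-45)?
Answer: 3*I*sqrt(280266) ≈ 1588.2*I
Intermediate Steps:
X = -720810 (X = -2*(-4024 - 1*3985)*(-45) = -2*(-4024 - 3985)*(-45) = -(-16018)*(-45) = -2*360405 = -720810)
sqrt(-1801584 + X) = sqrt(-1801584 - 720810) = sqrt(-2522394) = 3*I*sqrt(280266)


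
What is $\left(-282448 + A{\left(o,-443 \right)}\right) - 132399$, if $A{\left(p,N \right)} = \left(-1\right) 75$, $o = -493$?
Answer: $-414922$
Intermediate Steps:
$A{\left(p,N \right)} = -75$
$\left(-282448 + A{\left(o,-443 \right)}\right) - 132399 = \left(-282448 - 75\right) - 132399 = -282523 - 132399 = -414922$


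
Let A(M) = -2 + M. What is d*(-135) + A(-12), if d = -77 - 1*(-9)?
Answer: 9166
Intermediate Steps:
d = -68 (d = -77 + 9 = -68)
d*(-135) + A(-12) = -68*(-135) + (-2 - 12) = 9180 - 14 = 9166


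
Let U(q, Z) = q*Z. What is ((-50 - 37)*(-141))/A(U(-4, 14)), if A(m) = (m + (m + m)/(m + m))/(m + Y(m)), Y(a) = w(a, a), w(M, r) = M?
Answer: 1373904/55 ≈ 24980.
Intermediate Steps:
Y(a) = a
U(q, Z) = Z*q
A(m) = (1 + m)/(2*m) (A(m) = (m + (m + m)/(m + m))/(m + m) = (m + (2*m)/((2*m)))/((2*m)) = (m + (2*m)*(1/(2*m)))*(1/(2*m)) = (m + 1)*(1/(2*m)) = (1 + m)*(1/(2*m)) = (1 + m)/(2*m))
((-50 - 37)*(-141))/A(U(-4, 14)) = ((-50 - 37)*(-141))/(((1 + 14*(-4))/(2*((14*(-4)))))) = (-87*(-141))/(((½)*(1 - 56)/(-56))) = 12267/(((½)*(-1/56)*(-55))) = 12267/(55/112) = 12267*(112/55) = 1373904/55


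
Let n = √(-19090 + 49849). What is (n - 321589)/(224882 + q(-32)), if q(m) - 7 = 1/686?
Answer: -220610054/154273855 + 686*√30759/154273855 ≈ -1.4292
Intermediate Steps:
q(m) = 4803/686 (q(m) = 7 + 1/686 = 4803/686)
n = √30759 ≈ 175.38
(n - 321589)/(224882 + q(-32)) = (√30759 - 321589)/(224882 + 4803/686) = (-321589 + √30759)/(154273855/686) = (-321589 + √30759)*(686/154273855) = -220610054/154273855 + 686*√30759/154273855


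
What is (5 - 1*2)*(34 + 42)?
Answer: 228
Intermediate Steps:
(5 - 1*2)*(34 + 42) = (5 - 2)*76 = 3*76 = 228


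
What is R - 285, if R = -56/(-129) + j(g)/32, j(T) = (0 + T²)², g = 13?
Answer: 2509681/4128 ≈ 607.96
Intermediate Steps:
j(T) = T⁴ (j(T) = (T²)² = T⁴)
R = 3686161/4128 (R = -56/(-129) + 13⁴/32 = -56*(-1/129) + 28561*(1/32) = 56/129 + 28561/32 = 3686161/4128 ≈ 892.96)
R - 285 = 3686161/4128 - 285 = 2509681/4128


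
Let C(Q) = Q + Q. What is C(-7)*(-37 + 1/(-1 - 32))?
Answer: 17108/33 ≈ 518.42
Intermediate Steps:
C(Q) = 2*Q
C(-7)*(-37 + 1/(-1 - 32)) = (2*(-7))*(-37 + 1/(-1 - 32)) = -14*(-37 + 1/(-33)) = -14*(-37 - 1/33) = -14*(-1222/33) = 17108/33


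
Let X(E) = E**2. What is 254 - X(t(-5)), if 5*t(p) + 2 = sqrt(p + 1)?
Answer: 254 + 8*I/25 ≈ 254.0 + 0.32*I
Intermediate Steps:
t(p) = -2/5 + sqrt(1 + p)/5 (t(p) = -2/5 + sqrt(p + 1)/5 = -2/5 + sqrt(1 + p)/5)
254 - X(t(-5)) = 254 - (-2/5 + sqrt(1 - 5)/5)**2 = 254 - (-2/5 + sqrt(-4)/5)**2 = 254 - (-2/5 + (2*I)/5)**2 = 254 - (-2/5 + 2*I/5)**2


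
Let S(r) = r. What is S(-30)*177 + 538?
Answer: -4772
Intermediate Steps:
S(-30)*177 + 538 = -30*177 + 538 = -5310 + 538 = -4772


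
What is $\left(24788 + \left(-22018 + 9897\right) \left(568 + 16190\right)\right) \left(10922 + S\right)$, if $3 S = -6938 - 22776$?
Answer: $- \frac{619857934360}{3} \approx -2.0662 \cdot 10^{11}$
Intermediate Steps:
$S = - \frac{29714}{3}$ ($S = \frac{-6938 - 22776}{3} = \frac{1}{3} \left(-29714\right) = - \frac{29714}{3} \approx -9904.7$)
$\left(24788 + \left(-22018 + 9897\right) \left(568 + 16190\right)\right) \left(10922 + S\right) = \left(24788 + \left(-22018 + 9897\right) \left(568 + 16190\right)\right) \left(10922 - \frac{29714}{3}\right) = \left(24788 - 203123718\right) \frac{3052}{3} = \left(-203098930\right) \frac{3052}{3} = - \frac{619857934360}{3}$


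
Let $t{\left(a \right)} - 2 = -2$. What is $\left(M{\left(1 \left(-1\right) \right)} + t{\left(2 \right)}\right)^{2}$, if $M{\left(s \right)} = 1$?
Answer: $1$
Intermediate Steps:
$t{\left(a \right)} = 0$ ($t{\left(a \right)} = 2 - 2 = 0$)
$\left(M{\left(1 \left(-1\right) \right)} + t{\left(2 \right)}\right)^{2} = \left(1 + 0\right)^{2} = 1^{2} = 1$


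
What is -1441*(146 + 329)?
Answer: -684475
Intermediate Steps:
-1441*(146 + 329) = -1441*475 = -684475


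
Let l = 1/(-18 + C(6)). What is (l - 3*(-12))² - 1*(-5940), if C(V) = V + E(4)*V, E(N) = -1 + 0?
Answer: 2343169/324 ≈ 7232.0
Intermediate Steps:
E(N) = -1
C(V) = 0 (C(V) = V - V = 0)
l = -1/18 (l = 1/(-18 + 0) = 1/(-18) = -1/18 ≈ -0.055556)
(l - 3*(-12))² - 1*(-5940) = (-1/18 - 3*(-12))² - 1*(-5940) = (-1/18 + 36)² + 5940 = (647/18)² + 5940 = 418609/324 + 5940 = 2343169/324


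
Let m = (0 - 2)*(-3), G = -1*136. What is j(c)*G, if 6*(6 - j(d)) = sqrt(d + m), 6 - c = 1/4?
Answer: -816 + 34*sqrt(47)/3 ≈ -738.30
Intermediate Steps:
G = -136
c = 23/4 (c = 6 - 1/4 = 23/4 ≈ 5.7500)
m = 6 (m = -2*(-3) = 6)
j(d) = 6 - sqrt(6 + d)/6 (j(d) = 6 - sqrt(d + 6)/6 = 6 - sqrt(6 + d)/6)
j(c)*G = (6 - sqrt(6 + 23/4)/6)*(-136) = (6 - sqrt(47)/12)*(-136) = -816 + 34*sqrt(47)/3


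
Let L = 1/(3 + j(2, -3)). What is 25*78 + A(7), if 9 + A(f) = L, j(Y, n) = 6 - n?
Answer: 23293/12 ≈ 1941.1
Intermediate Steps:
L = 1/12 (L = 1/(3 + (6 - 1*(-3))) = 1/(3 + (6 + 3)) = 1/(3 + 9) = 1/12 ≈ 0.083333)
A(f) = -107/12 (A(f) = -9 + 1/12 = -107/12)
25*78 + A(7) = 25*78 - 107/12 = 1950 - 107/12 = 23293/12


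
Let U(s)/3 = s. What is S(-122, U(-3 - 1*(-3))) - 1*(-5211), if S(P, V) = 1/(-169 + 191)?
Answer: 114643/22 ≈ 5211.0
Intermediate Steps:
U(s) = 3*s
S(P, V) = 1/22
S(-122, U(-3 - 1*(-3))) - 1*(-5211) = 1/22 - 1*(-5211) = 1/22 + 5211 = 114643/22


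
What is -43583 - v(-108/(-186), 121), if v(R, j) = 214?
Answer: -43797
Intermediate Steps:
-43583 - v(-108/(-186), 121) = -43583 - 1*214 = -43583 - 214 = -43797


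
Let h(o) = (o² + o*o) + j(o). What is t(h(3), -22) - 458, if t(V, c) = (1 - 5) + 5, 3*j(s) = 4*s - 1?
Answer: -457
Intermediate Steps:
j(s) = -⅓ + 4*s/3 (j(s) = (4*s - 1)/3 = (-1 + 4*s)/3 = -⅓ + 4*s/3)
h(o) = -⅓ + 2*o² + 4*o/3 (h(o) = (o² + o*o) + (-⅓ + 4*o/3) = (o² + o²) + (-⅓ + 4*o/3) = 2*o² + (-⅓ + 4*o/3) = -⅓ + 2*o² + 4*o/3)
t(V, c) = 1 (t(V, c) = -4 + 5 = 1)
t(h(3), -22) - 458 = 1 - 458 = -457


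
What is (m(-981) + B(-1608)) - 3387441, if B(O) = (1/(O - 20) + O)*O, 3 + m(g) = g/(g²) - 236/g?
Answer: -320123805253/399267 ≈ -8.0178e+5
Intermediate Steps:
m(g) = -3 - 235/g (m(g) = -3 + (g/(g²) - 236/g) = -3 + (g/g² - 236/g) = -3 + (1/g - 236/g) = -3 - 235/g)
B(O) = O*(O + 1/(-20 + O)) (B(O) = (1/(-20 + O) + O)*O = (O + 1/(-20 + O))*O = O*(O + 1/(-20 + O)))
(m(-981) + B(-1608)) - 3387441 = ((-3 - 235/(-981)) - 1608*(1 + (-1608)² - 20*(-1608))/(-20 - 1608)) - 3387441 = ((-3 - 235*(-1/981)) - 1608*(1 + 2585664 + 32160)/(-1628)) - 3387441 = ((-3 + 235/981) - 1608*(-1/1628)*2617825) - 3387441 = (-2708/981 + 1052365650/407) - 3387441 = 1032369600494/399267 - 3387441 = -320123805253/399267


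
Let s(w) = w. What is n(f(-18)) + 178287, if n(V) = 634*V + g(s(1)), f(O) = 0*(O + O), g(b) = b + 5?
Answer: 178293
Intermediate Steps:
g(b) = 5 + b
f(O) = 0 (f(O) = 0*(2*O) = 0)
n(V) = 6 + 634*V (n(V) = 634*V + (5 + 1) = 634*V + 6 = 6 + 634*V)
n(f(-18)) + 178287 = (6 + 634*0) + 178287 = (6 + 0) + 178287 = 6 + 178287 = 178293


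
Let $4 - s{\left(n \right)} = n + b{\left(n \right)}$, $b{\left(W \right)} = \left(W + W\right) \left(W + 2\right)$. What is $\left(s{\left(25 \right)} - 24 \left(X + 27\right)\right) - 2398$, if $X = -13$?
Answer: $-4105$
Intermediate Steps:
$b{\left(W \right)} = 2 W \left(2 + W\right)$
$s{\left(n \right)} = 4 - n - 2 n \left(2 + n\right)$ ($s{\left(n \right)} = 4 - \left(n + 2 n \left(2 + n\right)\right) = 4 - n - 2 n \left(2 + n\right)$)
$\left(s{\left(25 \right)} - 24 \left(X + 27\right)\right) - 2398 = \left(\left(4 - 25 - 50 \left(2 + 25\right)\right) - 24 \left(-13 + 27\right)\right) - 2398 = \left(\left(4 - 25 - 50 \cdot 27\right) - 336\right) - 2398 = \left(\left(4 - 25 - 1350\right) - 336\right) - 2398 = \left(-1371 - 336\right) - 2398 = -1707 - 2398 = -4105$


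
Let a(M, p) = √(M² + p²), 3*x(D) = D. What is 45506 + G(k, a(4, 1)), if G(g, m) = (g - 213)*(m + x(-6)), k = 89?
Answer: 45754 - 124*√17 ≈ 45243.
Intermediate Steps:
x(D) = D/3
G(g, m) = (-213 + g)*(-2 + m) (G(g, m) = (g - 213)*(m + (⅓)*(-6)) = (-213 + g)*(m - 2) = (-213 + g)*(-2 + m))
45506 + G(k, a(4, 1)) = 45506 + (426 - 213*√(4² + 1²) - 2*89 + 89*√(4² + 1²)) = 45506 + (426 - 213*√(16 + 1) - 178 + 89*√(16 + 1)) = 45506 + (426 - 213*√17 - 178 + 89*√17) = 45506 + (248 - 124*√17) = 45754 - 124*√17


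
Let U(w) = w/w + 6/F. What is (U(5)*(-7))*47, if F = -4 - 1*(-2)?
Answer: 658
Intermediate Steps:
F = -2 (F = -4 + 2 = -2)
U(w) = -2 (U(w) = w/w + 6/(-2) = 1 + 6*(-½) = 1 - 3 = -2)
(U(5)*(-7))*47 = -2*(-7)*47 = 14*47 = 658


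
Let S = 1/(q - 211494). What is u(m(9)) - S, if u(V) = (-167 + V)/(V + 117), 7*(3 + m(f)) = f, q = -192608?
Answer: -477243655/326110314 ≈ -1.4634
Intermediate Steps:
m(f) = -3 + f/7
u(V) = (-167 + V)/(117 + V)
S = -1/404102 (S = 1/(-192608 - 211494) = 1/(-404102) = -1/404102 ≈ -2.4746e-6)
u(m(9)) - S = (-167 + (-3 + (⅐)*9))/(117 + (-3 + (⅐)*9)) - 1*(-1/404102) = (-167 + (-3 + 9/7))/(117 + (-3 + 9/7)) + 1/404102 = (-167 - 12/7)/(117 - 12/7) + 1/404102 = -1181/7/(807/7) + 1/404102 = (7/807)*(-1181/7) + 1/404102 = -1181/807 + 1/404102 = -477243655/326110314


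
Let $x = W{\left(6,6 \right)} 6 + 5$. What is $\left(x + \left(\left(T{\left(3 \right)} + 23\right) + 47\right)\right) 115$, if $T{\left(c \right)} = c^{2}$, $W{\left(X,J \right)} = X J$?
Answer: $34500$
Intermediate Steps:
$W{\left(X,J \right)} = J X$
$x = 221$ ($x = 6 \cdot 6 \cdot 6 + 5 = 36 \cdot 6 + 5 = 216 + 5 = 221$)
$\left(x + \left(\left(T{\left(3 \right)} + 23\right) + 47\right)\right) 115 = \left(221 + \left(\left(3^{2} + 23\right) + 47\right)\right) 115 = \left(221 + \left(\left(9 + 23\right) + 47\right)\right) 115 = \left(221 + \left(32 + 47\right)\right) 115 = \left(221 + 79\right) 115 = 300 \cdot 115 = 34500$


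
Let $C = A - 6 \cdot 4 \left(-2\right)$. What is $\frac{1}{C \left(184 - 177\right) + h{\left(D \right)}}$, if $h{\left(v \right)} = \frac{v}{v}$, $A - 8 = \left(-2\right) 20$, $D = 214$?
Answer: $\frac{1}{113} \approx 0.0088496$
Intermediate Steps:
$A = -32$ ($A = 8 - 40 = -32$)
$C = 16$ ($C = -32 - 6 \cdot 4 \left(-2\right) = -32 - 24 \left(-2\right) = -32 - -48 = -32 + 48 = 16$)
$h{\left(v \right)} = 1$
$\frac{1}{C \left(184 - 177\right) + h{\left(D \right)}} = \frac{1}{16 \left(184 - 177\right) + 1} = \frac{1}{16 \cdot 7 + 1} = \frac{1}{112 + 1} = \frac{1}{113}$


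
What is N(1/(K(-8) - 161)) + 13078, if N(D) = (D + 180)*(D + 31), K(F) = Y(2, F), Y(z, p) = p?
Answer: 532855480/28561 ≈ 18657.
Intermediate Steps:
K(F) = F
N(D) = (31 + D)*(180 + D) (N(D) = (180 + D)*(31 + D) = (31 + D)*(180 + D))
N(1/(K(-8) - 161)) + 13078 = (5580 + (1/(-8 - 161))² + 211/(-8 - 161)) + 13078 = (5580 + (1/(-169))² + 211/(-169)) + 13078 = (5580 + (-1/169)² + 211*(-1/169)) + 13078 = (5580 + 1/28561 - 211/169) + 13078 = 159334722/28561 + 13078 = 532855480/28561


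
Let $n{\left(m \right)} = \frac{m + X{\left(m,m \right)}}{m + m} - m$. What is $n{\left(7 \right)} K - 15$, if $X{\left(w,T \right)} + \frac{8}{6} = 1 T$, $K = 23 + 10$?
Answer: $- \frac{1513}{7} \approx -216.14$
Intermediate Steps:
$K = 33$
$X{\left(w,T \right)} = - \frac{4}{3} + T$ ($X{\left(w,T \right)} = - \frac{4}{3} + 1 T = - \frac{4}{3} + T$)
$n{\left(m \right)} = - m + \frac{- \frac{4}{3} + 2 m}{2 m}$ ($n{\left(m \right)} = \frac{m + \left(- \frac{4}{3} + m\right)}{m + m} - m = \frac{- \frac{4}{3} + 2 m}{2 m} - m = - m + \frac{- \frac{4}{3} + 2 m}{2 m}$)
$n{\left(7 \right)} K - 15 = \left(1 - 7 - \frac{2}{3 \cdot 7}\right) 33 - 15 = \left(1 - 7 - \frac{2}{21}\right) 33 - 15 = \left(- \frac{128}{21}\right) 33 - 15 = - \frac{1408}{7} - 15 = - \frac{1513}{7}$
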